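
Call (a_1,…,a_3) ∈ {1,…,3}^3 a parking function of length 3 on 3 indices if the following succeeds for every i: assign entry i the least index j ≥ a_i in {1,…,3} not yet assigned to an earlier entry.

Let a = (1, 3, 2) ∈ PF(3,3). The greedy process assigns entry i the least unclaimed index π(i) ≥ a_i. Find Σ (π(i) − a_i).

Σπ = 6 ({1..3} each once); Σa = 1+3+2 = 6; disp = 6−6 = 0.

0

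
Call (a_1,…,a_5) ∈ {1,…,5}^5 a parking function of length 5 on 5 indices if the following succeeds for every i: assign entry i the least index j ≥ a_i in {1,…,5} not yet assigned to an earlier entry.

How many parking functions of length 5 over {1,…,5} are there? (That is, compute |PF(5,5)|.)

|PF(5,5)| = (5−5+1)·(5+1)^(5−1) = 1×1296 = 1296 (Konheim–Weiss)
Check (2,3,4,3,1) → sorted (1,2,3,3,4): b_i ≤ i ∀i, a PF.

1296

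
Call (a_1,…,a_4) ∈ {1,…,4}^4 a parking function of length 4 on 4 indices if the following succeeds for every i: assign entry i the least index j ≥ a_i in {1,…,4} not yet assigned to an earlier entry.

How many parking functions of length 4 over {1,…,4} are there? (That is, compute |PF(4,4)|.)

Count = 1·5^3 = 1 · 125 = 125 [KW]
Example (1,3,1,3) → sorted (1,1,3,3): b_i ≤ i ∀i, a PF.

125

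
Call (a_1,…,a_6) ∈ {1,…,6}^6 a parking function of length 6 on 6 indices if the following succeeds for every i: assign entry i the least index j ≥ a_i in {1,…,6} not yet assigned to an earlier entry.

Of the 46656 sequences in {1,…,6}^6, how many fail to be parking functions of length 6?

#PF = (6+1−6)·(6+1)^{6−1} = 1·16807 = 16807 (Pollak)
Check (3,5,4,6,6,6) → sorted (3,4,5,6,6,6): b_1=3>1, not a PF.
Total 46656; non-PF = 46656−16807 = 29849

29849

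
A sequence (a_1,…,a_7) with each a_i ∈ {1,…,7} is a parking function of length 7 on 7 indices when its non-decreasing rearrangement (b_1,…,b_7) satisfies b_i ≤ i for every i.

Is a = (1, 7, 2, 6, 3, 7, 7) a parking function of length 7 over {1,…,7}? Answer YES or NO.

Order a: b = (1, 2, 3, 6, 7, 7, 7).
  b_1=1 ≤ 1
  b_2=2 ≤ 2
  b_3=3 ≤ 3
  b_4=6 > 4
  fails at i=4 ⇒ NO

NO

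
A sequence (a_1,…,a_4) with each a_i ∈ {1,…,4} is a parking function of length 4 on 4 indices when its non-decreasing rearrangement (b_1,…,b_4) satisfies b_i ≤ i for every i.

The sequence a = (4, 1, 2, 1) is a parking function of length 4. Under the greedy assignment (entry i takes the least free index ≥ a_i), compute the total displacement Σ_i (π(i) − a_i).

Σπ = 10 ({1..4} each once); Σa = 4+1+2+1 = 8; disp = 10−8 = 2.

2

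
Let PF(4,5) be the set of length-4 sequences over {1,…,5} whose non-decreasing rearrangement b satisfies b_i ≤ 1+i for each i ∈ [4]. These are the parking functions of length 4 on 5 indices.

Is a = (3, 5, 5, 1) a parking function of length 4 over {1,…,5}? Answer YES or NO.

Order a: b = (1, 3, 5, 5).
  b_1=1 ≤ 2
  b_2=3 ≤ 3
  b_3=5 > 4
  fails at i=3 ⇒ NO

NO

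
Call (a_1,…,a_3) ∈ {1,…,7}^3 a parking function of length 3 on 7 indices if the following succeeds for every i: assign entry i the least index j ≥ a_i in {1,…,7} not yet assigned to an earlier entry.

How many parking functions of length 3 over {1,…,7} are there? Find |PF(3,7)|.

Count = 5·8^2 = 5·64 = 320 (Pollak)
One tuple (7,6,2) → sorted (2,6,7): b_i ≤ 4+i ∀i, a PF.

320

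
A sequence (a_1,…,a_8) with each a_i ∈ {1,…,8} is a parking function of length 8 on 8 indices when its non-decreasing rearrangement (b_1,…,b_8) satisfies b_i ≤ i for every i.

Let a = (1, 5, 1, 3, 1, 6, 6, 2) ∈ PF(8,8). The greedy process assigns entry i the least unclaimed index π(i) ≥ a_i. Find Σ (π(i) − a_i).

Σπ(i) = 1+…+8 = 36; Σa = 1+5+1+3+1+6+6+2 = 25; disp = 36−25 = 11.

11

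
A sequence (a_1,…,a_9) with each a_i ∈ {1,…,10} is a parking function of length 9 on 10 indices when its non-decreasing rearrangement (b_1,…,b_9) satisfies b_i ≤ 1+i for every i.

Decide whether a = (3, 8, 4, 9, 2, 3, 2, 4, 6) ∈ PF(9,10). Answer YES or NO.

YES

Rearranged: b = (2, 2, 3, 3, 4, 4, 6, 8, 9).
  b_1=2 ≤ 2
  b_2=2 ≤ 3
  b_3=3 ≤ 4
  b_4=3 ≤ 5
  b_5=4 ≤ 6
  b_6=4 ≤ 7
  b_7=6 ≤ 8
  b_8=8 ≤ 9
  b_9=9 ≤ 10
All bounds hold ⇒ YES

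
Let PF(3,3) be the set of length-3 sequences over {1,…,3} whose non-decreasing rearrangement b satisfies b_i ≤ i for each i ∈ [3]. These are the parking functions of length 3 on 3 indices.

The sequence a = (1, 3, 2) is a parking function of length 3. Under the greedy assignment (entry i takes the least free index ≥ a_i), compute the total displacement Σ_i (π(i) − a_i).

Σπ = 6 ({1..3} each once); Σa = 1+3+2 = 6; disp = 6−6 = 0.

0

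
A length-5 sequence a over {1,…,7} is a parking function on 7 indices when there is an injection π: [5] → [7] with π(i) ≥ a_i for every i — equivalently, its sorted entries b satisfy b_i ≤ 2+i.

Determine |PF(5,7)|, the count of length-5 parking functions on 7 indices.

#PF = (7−5+1)·(7+1)^(5−1) = 3 · 4096 = 12288 (Konheim–Weiss)
Example (1,1,6,7,3) → sorted (1,1,3,6,7): b_i ≤ 2+i ∀i, a PF.

12288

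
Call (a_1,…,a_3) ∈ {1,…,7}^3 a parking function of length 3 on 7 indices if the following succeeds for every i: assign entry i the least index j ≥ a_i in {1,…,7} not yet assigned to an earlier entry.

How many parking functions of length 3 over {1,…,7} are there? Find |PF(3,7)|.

320

Count = (7−3+1)·(7+1)^(3−1) = 5×64 = 320 (Pollak)
Check (3,3,5) → sorted (3,3,5): b_i ≤ 4+i ∀i, a PF.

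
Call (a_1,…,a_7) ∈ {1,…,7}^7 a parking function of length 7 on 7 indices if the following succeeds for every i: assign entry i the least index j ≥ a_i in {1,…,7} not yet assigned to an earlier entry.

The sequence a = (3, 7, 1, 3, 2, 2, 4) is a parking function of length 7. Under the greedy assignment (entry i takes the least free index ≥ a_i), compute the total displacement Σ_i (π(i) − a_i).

6

Σπ(i) = 1+…+7 = 28; Σa = 3+7+1+3+2+2+4 = 22; disp = 28−22 = 6.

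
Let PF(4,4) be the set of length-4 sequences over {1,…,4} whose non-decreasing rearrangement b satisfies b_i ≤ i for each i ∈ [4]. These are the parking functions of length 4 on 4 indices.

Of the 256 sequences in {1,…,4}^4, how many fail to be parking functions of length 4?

131

Count = (5−4)·5^(4−1) = 1×125 = 125
Check (4,4,1,3) → sorted (1,3,4,4): b_2=3>2, not a PF.
Total 256; non-PF = 256−125 = 131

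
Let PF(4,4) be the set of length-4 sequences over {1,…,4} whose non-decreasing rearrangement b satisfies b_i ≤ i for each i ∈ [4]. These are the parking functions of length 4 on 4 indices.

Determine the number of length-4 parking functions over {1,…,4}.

125

|PF| = (4−4+1)·(4+1)^(4−1) = 1×125 = 125 [KW]
One tuple (1,3,1,2) → sorted (1,1,2,3): b_i ≤ i ∀i, a PF.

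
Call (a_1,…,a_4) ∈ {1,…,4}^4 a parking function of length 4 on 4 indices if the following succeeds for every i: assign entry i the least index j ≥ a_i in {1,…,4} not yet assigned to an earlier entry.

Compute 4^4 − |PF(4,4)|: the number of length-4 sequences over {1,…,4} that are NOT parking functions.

|PF| = (5−4)·5^(4−1) = 1×125 = 125 [KW]
One tuple (3,2,3,4) → sorted (2,3,3,4): b_1=2>1, not a PF.
So 256 − 125 = 131 fail.

131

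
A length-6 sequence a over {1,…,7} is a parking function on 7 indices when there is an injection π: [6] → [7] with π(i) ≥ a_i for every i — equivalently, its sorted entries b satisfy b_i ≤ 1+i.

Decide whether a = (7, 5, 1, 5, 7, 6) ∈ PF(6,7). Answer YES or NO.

NO

Order a: b = (1, 5, 5, 6, 7, 7).
  b_1=1 ≤ 2
  b_2=5 > 3
  fails at i=2 ⇒ NO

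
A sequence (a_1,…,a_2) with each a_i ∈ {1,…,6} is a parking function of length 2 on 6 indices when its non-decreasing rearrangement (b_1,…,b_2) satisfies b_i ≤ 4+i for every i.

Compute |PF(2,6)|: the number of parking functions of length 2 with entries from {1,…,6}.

|PF(2,6)| = 5·7^1 = 5 · 7 = 35
Check (6,2) → sorted (2,6): b_i ≤ 4+i ∀i, a PF.

35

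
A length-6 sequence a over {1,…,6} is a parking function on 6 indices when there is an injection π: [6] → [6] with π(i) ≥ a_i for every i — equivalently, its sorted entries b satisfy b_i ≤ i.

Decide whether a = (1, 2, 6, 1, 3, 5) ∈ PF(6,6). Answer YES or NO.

Rearranged: b = (1, 1, 2, 3, 5, 6).
  b_1=1 ≤ 1
  b_2=1 ≤ 2
  b_3=2 ≤ 3
  b_4=3 ≤ 4
  b_5=5 ≤ 5
  b_6=6 ≤ 6
All bounds hold ⇒ YES

YES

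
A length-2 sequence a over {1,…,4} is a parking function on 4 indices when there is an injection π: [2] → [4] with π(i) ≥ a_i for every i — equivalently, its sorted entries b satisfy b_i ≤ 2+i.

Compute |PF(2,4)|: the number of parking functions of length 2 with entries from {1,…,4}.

|PF(2,4)| = (4+1−2)·(4+1)^{2−1} = 3·5 = 15 [KW]
One tuple (2,3) → sorted (2,3): b_i ≤ 2+i ∀i, a PF.

15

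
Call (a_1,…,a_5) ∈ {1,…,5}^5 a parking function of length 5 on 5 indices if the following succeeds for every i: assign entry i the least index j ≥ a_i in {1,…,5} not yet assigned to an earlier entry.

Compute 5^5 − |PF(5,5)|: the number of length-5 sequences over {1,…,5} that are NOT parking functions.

1829

Count = (5+1−5)·(5+1)^{5−1} = 1×1296 = 1296 [KW]
One tuple (5,5,5,4,3) → sorted (3,4,5,5,5): b_1=3>1, not a PF.
So 3125 − 1296 = 1829 fail.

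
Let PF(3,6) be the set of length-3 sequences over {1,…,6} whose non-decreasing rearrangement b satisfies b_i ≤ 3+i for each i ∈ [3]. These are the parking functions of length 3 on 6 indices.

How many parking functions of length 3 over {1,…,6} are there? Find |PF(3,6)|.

Count = 4·7^2 = 4·49 = 196
Check (1,2,5) → sorted (1,2,5): b_i ≤ 3+i ∀i, a PF.

196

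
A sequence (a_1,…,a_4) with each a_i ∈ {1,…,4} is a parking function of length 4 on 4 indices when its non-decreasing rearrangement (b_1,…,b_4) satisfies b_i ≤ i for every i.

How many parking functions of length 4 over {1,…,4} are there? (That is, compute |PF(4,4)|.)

125

#PF = (4−4+1)·(4+1)^(4−1) = 1×125 = 125 (Pollak)
One tuple (2,3,3,1) → sorted (1,2,3,3): b_i ≤ i ∀i, a PF.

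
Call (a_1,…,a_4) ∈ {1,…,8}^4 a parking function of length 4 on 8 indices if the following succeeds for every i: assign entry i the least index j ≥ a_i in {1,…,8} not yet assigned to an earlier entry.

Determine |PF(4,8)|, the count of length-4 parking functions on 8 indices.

#PF = (8−4+1)·(8+1)^(4−1) = 5×729 = 3645
One tuple (3,1,4,4) → sorted (1,3,4,4): b_i ≤ 4+i ∀i, a PF.

3645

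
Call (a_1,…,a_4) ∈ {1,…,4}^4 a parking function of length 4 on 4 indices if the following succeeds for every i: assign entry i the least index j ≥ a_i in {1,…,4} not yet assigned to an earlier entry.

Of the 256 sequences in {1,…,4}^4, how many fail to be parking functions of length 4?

Count = (5−4)·5^(4−1) = 1 · 125 = 125
Check (3,2,4,4) → sorted (2,3,4,4): b_1=2>1, not a PF.
So 256 − 125 = 131 fail.

131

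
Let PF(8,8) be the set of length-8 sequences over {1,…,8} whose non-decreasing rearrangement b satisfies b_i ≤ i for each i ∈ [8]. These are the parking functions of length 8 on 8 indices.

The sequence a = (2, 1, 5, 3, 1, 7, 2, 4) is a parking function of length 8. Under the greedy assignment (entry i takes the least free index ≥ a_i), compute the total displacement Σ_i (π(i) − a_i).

11

Σπ(i) = 1+…+8 = 36; Σa = 2+1+5+3+1+7+2+4 = 25; disp = 36−25 = 11.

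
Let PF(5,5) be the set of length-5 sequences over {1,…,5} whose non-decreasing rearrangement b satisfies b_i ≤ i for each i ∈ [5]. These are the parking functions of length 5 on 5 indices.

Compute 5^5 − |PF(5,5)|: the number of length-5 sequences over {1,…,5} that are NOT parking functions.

|PF(5,5)| = (5−5+1)·(5+1)^(5−1) = 1 · 1296 = 1296
E.g. (2,3,5,5,5) → sorted (2,3,5,5,5): b_1=2>1, not a PF.
So 3125 − 1296 = 1829 fail.

1829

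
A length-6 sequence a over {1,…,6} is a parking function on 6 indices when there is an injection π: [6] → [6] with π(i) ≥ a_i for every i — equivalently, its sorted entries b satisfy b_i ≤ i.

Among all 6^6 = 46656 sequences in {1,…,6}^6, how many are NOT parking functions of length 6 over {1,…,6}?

29849

|PF(6,6)| = (6+1−6)·(6+1)^{6−1} = 1·16807 = 16807
Check (6,3,5,3,4,3) → sorted (3,3,3,4,5,6): b_1=3>1, not a PF.
Total 46656; non-PF = 46656−16807 = 29849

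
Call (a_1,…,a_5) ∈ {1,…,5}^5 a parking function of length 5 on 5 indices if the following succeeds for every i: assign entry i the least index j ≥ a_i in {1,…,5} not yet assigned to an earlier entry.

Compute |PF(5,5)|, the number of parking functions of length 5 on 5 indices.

1296

|PF(5,5)| = (5+1−5)·(5+1)^{5−1} = 1×1296 = 1296 (Konheim–Weiss)
One tuple (3,1,3,4,1) → sorted (1,1,3,3,4): b_i ≤ i ∀i, a PF.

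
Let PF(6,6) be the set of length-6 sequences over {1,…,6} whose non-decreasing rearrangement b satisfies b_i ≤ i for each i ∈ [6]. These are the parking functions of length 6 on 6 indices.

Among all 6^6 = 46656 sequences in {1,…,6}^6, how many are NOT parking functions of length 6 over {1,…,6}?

|PF(6,6)| = (6−6+1)·(6+1)^(6−1) = 1×16807 = 16807 [KW]
E.g. (5,6,5,6,6,6) → sorted (5,5,6,6,6,6): b_1=5>1, not a PF.
So 46656 − 16807 = 29849 fail.

29849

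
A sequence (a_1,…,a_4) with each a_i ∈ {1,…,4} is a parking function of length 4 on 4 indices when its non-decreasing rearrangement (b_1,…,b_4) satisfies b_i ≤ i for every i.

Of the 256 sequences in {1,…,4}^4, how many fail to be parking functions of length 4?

131

Count = (4+1−4)·(4+1)^{4−1} = 1×125 = 125 [KW]
Check (2,1,4,4) → sorted (1,2,4,4): b_3=4>3, not a PF.
So 256 − 125 = 131 fail.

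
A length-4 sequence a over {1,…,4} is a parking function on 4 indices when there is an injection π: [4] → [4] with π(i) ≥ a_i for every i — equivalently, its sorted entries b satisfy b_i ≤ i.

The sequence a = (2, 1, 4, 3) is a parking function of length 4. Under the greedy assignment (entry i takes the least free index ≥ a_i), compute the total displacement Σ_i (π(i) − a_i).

0

Σπ = 10 ({1..4} each once); Σa = 2+1+4+3 = 10; disp = 10−10 = 0.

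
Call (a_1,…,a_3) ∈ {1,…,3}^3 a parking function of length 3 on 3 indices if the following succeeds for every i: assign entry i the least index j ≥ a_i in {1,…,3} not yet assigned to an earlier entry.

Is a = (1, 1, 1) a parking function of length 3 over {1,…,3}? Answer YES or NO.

Sorted: b = (1, 1, 1).
  b_1=1 ≤ 1
  b_2=1 ≤ 2
  b_3=1 ≤ 3
All bounds hold ⇒ YES

YES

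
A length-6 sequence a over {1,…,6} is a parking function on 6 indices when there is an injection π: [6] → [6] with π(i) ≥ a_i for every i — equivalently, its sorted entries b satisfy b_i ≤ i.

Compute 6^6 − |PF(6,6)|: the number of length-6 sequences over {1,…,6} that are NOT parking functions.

29849

Count = 1·7^5 = 1 · 16807 = 16807 (Konheim–Weiss)
One tuple (6,4,4,3,2,6) → sorted (2,3,4,4,6,6): b_1=2>1, not a PF.
Total 46656; non-PF = 46656−16807 = 29849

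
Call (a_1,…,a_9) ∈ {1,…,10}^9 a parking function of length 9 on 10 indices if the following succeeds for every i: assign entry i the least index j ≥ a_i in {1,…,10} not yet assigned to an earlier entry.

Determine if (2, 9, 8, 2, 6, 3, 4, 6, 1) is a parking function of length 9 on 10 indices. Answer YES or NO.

YES

Rearranged: b = (1, 2, 2, 3, 4, 6, 6, 8, 9).
  b_1=1 ≤ 2
  b_2=2 ≤ 3
  b_3=2 ≤ 4
  b_4=3 ≤ 5
  b_5=4 ≤ 6
  b_6=6 ≤ 7
  b_7=6 ≤ 8
  b_8=8 ≤ 9
  b_9=9 ≤ 10
All bounds hold ⇒ YES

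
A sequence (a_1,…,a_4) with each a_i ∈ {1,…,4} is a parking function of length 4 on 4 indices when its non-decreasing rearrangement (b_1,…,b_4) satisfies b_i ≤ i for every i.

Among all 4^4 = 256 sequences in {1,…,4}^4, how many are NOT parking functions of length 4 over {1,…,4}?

131

|PF| = (4+1−4)·(4+1)^{4−1} = 1 · 125 = 125 (Pollak)
Example (1,3,4,4) → sorted (1,3,4,4): b_2=3>2, not a PF.
So 256 − 125 = 131 fail.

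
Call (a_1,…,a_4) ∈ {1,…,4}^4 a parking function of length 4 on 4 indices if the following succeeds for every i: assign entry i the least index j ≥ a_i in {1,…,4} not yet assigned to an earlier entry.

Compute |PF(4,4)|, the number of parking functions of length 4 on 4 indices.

125

|PF(4,4)| = 1·5^3 = 1·125 = 125 (Konheim–Weiss)
Example (3,1,4,1) → sorted (1,1,3,4): b_i ≤ i ∀i, a PF.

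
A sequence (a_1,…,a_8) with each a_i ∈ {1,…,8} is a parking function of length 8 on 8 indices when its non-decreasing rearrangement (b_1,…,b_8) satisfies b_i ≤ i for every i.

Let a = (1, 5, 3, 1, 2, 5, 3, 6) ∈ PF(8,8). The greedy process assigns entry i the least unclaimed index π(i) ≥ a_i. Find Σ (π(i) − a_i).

10

Σπ(i) = 1+…+8 = 36; Σa = 1+5+3+1+2+5+3+6 = 26; disp = 36−26 = 10.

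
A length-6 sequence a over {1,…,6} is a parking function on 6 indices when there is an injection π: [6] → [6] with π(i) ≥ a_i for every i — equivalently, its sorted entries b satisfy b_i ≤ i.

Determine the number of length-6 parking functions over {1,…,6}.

16807

Count = (7−6)·7^(6−1) = 1×16807 = 16807 [KW]
Check (6,2,4,2,1,3) → sorted (1,2,2,3,4,6): b_i ≤ i ∀i, a PF.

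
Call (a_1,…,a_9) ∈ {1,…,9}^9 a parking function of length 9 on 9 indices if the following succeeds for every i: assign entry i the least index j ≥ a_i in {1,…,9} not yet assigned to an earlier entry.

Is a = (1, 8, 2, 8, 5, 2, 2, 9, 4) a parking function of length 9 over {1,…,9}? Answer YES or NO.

Order a: b = (1, 2, 2, 2, 4, 5, 8, 8, 9).
  b_1=1 ≤ 1
  b_2=2 ≤ 2
  b_3=2 ≤ 3
  b_4=2 ≤ 4
  b_5=4 ≤ 5
  b_6=5 ≤ 6
  b_7=8 > 7
  fails at i=7 ⇒ NO

NO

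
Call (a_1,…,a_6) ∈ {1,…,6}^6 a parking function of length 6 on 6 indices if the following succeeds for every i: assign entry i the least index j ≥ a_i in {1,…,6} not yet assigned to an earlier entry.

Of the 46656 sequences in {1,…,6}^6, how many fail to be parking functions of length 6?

|PF(6,6)| = (7−6)·7^(6−1) = 1 · 16807 = 16807
Check (2,3,6,5,4,5) → sorted (2,3,4,5,5,6): b_1=2>1, not a PF.
6^6 − 16807 = 46656 − 16807 = 29849

29849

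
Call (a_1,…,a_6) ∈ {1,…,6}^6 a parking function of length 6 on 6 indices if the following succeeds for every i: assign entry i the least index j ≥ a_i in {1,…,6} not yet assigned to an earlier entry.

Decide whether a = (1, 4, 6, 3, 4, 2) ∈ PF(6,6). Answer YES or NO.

YES

Order a: b = (1, 2, 3, 4, 4, 6).
  b_1=1 ≤ 1
  b_2=2 ≤ 2
  b_3=3 ≤ 3
  b_4=4 ≤ 4
  b_5=4 ≤ 5
  b_6=6 ≤ 6
All bounds hold ⇒ YES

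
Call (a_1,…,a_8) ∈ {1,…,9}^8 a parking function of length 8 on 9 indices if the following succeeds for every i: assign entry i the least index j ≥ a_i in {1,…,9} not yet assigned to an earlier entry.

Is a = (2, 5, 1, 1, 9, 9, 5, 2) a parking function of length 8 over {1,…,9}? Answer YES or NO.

Rearranged: b = (1, 1, 2, 2, 5, 5, 9, 9).
  b_1=1 ≤ 2
  b_2=1 ≤ 3
  b_3=2 ≤ 4
  b_4=2 ≤ 5
  b_5=5 ≤ 6
  b_6=5 ≤ 7
  b_7=9 > 8
  fails at i=7 ⇒ NO

NO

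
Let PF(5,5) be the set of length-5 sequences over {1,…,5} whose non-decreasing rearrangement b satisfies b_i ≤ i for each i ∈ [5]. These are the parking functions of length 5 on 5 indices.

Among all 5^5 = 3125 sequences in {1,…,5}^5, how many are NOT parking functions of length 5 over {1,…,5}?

1829

#PF = 1·6^4 = 1·1296 = 1296 (Konheim–Weiss)
Check (4,4,5,5,5) → sorted (4,4,5,5,5): b_1=4>1, not a PF.
5^5 − 1296 = 3125 − 1296 = 1829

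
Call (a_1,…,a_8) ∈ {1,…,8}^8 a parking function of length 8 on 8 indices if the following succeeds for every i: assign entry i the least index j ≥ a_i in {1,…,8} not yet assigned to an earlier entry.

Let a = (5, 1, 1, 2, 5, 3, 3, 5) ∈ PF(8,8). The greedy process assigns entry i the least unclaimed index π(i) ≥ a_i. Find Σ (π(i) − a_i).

11

Σπ = 36 ({1..8} each once); Σa = 5+1+1+2+5+3+3+5 = 25; disp = 36−25 = 11.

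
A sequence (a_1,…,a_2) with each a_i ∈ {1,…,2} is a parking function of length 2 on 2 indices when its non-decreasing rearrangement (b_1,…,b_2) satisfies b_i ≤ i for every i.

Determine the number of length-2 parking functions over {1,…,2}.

Count = (3−2)·3^(2−1) = 1·3 = 3 (Pollak)
One tuple (1,2) → sorted (1,2): b_i ≤ i ∀i, a PF.

3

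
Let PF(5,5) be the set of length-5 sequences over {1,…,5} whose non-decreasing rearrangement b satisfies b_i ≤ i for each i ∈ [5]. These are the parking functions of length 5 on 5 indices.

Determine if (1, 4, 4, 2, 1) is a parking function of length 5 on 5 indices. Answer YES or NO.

YES

Order a: b = (1, 1, 2, 4, 4).
  b_1=1 ≤ 1
  b_2=1 ≤ 2
  b_3=2 ≤ 3
  b_4=4 ≤ 4
  b_5=4 ≤ 5
All bounds hold ⇒ YES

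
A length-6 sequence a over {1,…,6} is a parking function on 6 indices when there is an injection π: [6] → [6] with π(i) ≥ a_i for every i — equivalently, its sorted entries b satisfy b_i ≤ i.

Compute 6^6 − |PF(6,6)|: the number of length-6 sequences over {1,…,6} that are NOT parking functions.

29849

|PF| = (6−6+1)·(6+1)^(6−1) = 1×16807 = 16807 (Pollak)
One tuple (6,6,3,5,1,5) → sorted (1,3,5,5,6,6): b_2=3>2, not a PF.
Total 46656; non-PF = 46656−16807 = 29849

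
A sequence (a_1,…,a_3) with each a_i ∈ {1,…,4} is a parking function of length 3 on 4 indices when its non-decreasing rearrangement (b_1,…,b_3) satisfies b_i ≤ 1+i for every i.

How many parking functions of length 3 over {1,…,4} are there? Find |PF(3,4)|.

50

|PF(3,4)| = (5−3)·5^(3−1) = 2 · 25 = 50 (Pollak)
One tuple (4,3,2) → sorted (2,3,4): b_i ≤ 1+i ∀i, a PF.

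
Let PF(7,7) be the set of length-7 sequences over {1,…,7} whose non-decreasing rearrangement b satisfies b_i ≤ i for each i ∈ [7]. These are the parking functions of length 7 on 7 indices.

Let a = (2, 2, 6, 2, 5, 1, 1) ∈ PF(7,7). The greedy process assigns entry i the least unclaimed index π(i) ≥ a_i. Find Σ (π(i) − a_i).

Σπ(i) = 1+…+7 = 28; Σa = 2+2+6+2+5+1+1 = 19; disp = 28−19 = 9.

9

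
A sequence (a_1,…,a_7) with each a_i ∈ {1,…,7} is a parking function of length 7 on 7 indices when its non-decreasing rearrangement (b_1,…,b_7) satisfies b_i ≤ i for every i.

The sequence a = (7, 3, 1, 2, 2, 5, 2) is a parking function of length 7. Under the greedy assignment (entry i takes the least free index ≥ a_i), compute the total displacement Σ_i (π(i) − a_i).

Σπ = 7·8/2 = 28 (π permutes [7]); Σa = 7+3+1+2+2+5+2 = 22; disp = 28−22 = 6.

6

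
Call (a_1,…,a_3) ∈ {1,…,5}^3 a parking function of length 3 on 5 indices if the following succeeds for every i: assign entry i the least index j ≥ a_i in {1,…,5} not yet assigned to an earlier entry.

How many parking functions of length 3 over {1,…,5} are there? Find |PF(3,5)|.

108

Count = (6−3)·6^(3−1) = 3 · 36 = 108
E.g. (1,3,5) → sorted (1,3,5): b_i ≤ 2+i ∀i, a PF.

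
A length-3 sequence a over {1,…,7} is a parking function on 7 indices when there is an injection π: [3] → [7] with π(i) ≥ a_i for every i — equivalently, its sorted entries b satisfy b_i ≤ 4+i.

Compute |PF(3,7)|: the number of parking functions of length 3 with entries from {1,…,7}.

Count = (7+1−3)·(7+1)^{3−1} = 5×64 = 320
E.g. (2,2,3) → sorted (2,2,3): b_i ≤ 4+i ∀i, a PF.

320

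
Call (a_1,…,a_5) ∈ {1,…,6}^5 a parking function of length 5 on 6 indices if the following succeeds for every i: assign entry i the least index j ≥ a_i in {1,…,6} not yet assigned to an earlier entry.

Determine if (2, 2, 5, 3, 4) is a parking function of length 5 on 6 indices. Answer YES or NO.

YES

Order a: b = (2, 2, 3, 4, 5).
  b_1=2 ≤ 2
  b_2=2 ≤ 3
  b_3=3 ≤ 4
  b_4=4 ≤ 5
  b_5=5 ≤ 6
All bounds hold ⇒ YES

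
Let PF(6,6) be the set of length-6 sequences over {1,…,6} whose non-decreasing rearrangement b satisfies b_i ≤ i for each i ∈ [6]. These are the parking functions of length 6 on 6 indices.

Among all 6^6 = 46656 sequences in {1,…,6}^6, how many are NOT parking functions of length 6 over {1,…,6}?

29849

|PF(6,6)| = (6+1−6)·(6+1)^{6−1} = 1 · 16807 = 16807 (Konheim–Weiss)
One tuple (5,5,5,5,6,6) → sorted (5,5,5,5,6,6): b_1=5>1, not a PF.
6^6 − 16807 = 46656 − 16807 = 29849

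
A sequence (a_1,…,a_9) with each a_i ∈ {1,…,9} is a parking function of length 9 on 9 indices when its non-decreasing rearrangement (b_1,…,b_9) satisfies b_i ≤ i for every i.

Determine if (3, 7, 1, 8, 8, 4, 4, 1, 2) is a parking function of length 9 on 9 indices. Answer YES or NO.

Order a: b = (1, 1, 2, 3, 4, 4, 7, 8, 8).
  b_1=1 ≤ 1
  b_2=1 ≤ 2
  b_3=2 ≤ 3
  b_4=3 ≤ 4
  b_5=4 ≤ 5
  b_6=4 ≤ 6
  b_7=7 ≤ 7
  b_8=8 ≤ 8
  b_9=8 ≤ 9
All bounds hold ⇒ YES

YES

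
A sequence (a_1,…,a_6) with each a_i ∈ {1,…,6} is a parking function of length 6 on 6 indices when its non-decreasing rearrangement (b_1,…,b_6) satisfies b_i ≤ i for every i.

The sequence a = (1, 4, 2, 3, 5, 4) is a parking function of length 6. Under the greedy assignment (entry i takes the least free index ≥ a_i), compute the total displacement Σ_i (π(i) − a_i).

2

Σπ = 21 ({1..6} each once); Σa = 1+4+2+3+5+4 = 19; disp = 21−19 = 2.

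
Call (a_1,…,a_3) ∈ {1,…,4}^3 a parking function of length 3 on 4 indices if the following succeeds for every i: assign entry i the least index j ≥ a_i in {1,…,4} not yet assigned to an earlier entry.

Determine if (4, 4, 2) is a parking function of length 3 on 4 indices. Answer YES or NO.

NO

Order a: b = (2, 4, 4).
  b_1=2 ≤ 2
  b_2=4 > 3
  fails at i=2 ⇒ NO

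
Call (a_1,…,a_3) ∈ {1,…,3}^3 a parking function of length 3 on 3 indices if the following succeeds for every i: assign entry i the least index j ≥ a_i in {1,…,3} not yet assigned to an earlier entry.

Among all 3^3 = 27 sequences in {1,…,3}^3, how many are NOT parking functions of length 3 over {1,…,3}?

Count = (3+1−3)·(3+1)^{3−1} = 1·16 = 16 (Pollak)
E.g. (3,3,3) → sorted (3,3,3): b_1=3>1, not a PF.
3^3 − 16 = 27 − 16 = 11

11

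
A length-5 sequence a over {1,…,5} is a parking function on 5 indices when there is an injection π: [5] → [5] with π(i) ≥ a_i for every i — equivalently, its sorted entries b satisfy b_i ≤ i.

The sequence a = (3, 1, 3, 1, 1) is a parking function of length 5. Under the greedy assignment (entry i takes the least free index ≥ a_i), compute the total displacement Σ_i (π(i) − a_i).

6

Σπ(i) = 1+…+5 = 15; Σa = 3+1+3+1+1 = 9; disp = 15−9 = 6.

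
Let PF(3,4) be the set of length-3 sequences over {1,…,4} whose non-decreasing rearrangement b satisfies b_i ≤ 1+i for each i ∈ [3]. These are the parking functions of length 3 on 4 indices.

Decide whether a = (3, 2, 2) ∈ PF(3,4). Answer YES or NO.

Sorted: b = (2, 2, 3).
  b_1=2 ≤ 2
  b_2=2 ≤ 3
  b_3=3 ≤ 4
All bounds hold ⇒ YES

YES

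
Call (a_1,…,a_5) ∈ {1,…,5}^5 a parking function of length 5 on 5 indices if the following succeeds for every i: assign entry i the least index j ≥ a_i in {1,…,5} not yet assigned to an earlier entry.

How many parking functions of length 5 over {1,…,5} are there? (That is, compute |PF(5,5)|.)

1296

|PF(5,5)| = (5−5+1)·(5+1)^(5−1) = 1·1296 = 1296
Check (5,3,4,1,1) → sorted (1,1,3,4,5): b_i ≤ i ∀i, a PF.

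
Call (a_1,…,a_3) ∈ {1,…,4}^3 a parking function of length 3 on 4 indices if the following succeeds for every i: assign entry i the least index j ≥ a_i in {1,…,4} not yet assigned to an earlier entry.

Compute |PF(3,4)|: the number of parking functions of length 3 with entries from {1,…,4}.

50

|PF| = (4−3+1)·(4+1)^(3−1) = 2·25 = 50 (Pollak)
Example (1,4,2) → sorted (1,2,4): b_i ≤ 1+i ∀i, a PF.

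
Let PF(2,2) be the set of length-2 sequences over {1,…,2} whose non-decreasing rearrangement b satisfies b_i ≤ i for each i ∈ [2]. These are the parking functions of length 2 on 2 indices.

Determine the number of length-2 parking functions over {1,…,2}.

3

#PF = 1·3^1 = 1×3 = 3 (Pollak)
Check (1,1) → sorted (1,1): b_i ≤ i ∀i, a PF.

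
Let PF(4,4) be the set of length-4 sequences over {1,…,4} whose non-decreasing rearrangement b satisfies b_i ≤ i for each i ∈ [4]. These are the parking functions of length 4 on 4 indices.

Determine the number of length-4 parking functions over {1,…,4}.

125

#PF = 1·5^3 = 1·125 = 125 [KW]
Example (2,1,4,1) → sorted (1,1,2,4): b_i ≤ i ∀i, a PF.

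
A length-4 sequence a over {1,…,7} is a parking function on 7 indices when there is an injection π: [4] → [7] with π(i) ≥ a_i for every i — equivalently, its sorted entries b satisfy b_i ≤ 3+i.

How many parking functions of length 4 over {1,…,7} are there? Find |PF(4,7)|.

|PF(4,7)| = (7−4+1)·(7+1)^(4−1) = 4·512 = 2048 [KW]
E.g. (1,5,1,1) → sorted (1,1,1,5): b_i ≤ 3+i ∀i, a PF.

2048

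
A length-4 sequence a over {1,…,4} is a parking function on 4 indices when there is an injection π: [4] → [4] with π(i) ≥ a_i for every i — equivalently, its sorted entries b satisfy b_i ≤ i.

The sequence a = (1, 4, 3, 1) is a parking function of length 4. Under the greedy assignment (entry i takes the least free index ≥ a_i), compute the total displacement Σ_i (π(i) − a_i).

Σπ = 10 ({1..4} each once); Σa = 1+4+3+1 = 9; disp = 10−9 = 1.

1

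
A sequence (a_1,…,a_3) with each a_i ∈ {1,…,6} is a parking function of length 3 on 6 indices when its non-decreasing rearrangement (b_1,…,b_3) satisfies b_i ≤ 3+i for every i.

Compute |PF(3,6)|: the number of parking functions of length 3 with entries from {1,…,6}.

|PF(3,6)| = (6+1−3)·(6+1)^{3−1} = 4×49 = 196 (Konheim–Weiss)
One tuple (6,1,3) → sorted (1,3,6): b_i ≤ 3+i ∀i, a PF.

196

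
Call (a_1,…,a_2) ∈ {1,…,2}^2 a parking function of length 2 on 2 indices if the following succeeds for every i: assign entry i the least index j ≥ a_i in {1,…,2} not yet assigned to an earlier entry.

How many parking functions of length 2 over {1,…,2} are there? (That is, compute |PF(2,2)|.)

3

|PF(2,2)| = (3−2)·3^(2−1) = 1×3 = 3 [KW]
E.g. (1,1) → sorted (1,1): b_i ≤ i ∀i, a PF.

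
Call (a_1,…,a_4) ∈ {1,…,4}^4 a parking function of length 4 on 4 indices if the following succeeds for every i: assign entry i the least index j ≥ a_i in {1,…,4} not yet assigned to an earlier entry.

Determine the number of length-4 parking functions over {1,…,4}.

125

Count = (5−4)·5^(4−1) = 1·125 = 125 (Pollak)
Check (1,1,1,4) → sorted (1,1,1,4): b_i ≤ i ∀i, a PF.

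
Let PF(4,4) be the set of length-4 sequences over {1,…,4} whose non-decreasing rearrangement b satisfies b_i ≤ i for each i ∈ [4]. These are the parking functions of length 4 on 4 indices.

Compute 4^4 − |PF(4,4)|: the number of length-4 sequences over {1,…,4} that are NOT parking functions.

|PF(4,4)| = (4−4+1)·(4+1)^(4−1) = 1×125 = 125 (Konheim–Weiss)
One tuple (3,4,4,4) → sorted (3,4,4,4): b_1=3>1, not a PF.
Total 256; non-PF = 256−125 = 131

131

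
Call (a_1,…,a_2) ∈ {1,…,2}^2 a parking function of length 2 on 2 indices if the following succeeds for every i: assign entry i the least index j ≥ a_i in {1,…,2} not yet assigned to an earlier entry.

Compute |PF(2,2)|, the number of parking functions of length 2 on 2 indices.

3

|PF| = 1·3^1 = 1 · 3 = 3
E.g. (1,2) → sorted (1,2): b_i ≤ i ∀i, a PF.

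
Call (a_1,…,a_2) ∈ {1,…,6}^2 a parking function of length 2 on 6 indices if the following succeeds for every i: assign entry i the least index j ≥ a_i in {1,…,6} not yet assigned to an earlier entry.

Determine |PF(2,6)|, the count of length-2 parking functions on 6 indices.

35

Count = 5·7^1 = 5×7 = 35 (Konheim–Weiss)
E.g. (3,5) → sorted (3,5): b_i ≤ 4+i ∀i, a PF.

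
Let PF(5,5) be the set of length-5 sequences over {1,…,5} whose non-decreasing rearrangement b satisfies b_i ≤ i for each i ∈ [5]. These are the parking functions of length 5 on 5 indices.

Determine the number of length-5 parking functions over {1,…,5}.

1296

#PF = (6−5)·6^(5−1) = 1×1296 = 1296 [KW]
One tuple (3,1,2,3,1) → sorted (1,1,2,3,3): b_i ≤ i ∀i, a PF.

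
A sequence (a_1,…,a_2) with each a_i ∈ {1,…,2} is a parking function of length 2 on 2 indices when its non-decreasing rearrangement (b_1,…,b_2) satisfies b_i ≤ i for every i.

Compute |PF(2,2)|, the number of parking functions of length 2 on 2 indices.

3

#PF = (2+1−2)·(2+1)^{2−1} = 1·3 = 3 (Konheim–Weiss)
Check (2,1) → sorted (1,2): b_i ≤ i ∀i, a PF.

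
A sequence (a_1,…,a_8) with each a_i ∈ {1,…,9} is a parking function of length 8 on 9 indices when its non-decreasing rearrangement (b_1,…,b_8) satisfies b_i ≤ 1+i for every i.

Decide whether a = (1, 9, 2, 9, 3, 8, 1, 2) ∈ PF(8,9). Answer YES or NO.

NO

Rearranged: b = (1, 1, 2, 2, 3, 8, 9, 9).
  b_1=1 ≤ 2
  b_2=1 ≤ 3
  b_3=2 ≤ 4
  b_4=2 ≤ 5
  b_5=3 ≤ 6
  b_6=8 > 7
  fails at i=6 ⇒ NO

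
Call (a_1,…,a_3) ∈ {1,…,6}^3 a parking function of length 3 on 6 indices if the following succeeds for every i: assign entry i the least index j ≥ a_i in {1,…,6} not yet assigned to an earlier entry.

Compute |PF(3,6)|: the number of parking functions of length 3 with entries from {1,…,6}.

#PF = 4·7^2 = 4×49 = 196 (Pollak)
Example (1,2,6) → sorted (1,2,6): b_i ≤ 3+i ∀i, a PF.

196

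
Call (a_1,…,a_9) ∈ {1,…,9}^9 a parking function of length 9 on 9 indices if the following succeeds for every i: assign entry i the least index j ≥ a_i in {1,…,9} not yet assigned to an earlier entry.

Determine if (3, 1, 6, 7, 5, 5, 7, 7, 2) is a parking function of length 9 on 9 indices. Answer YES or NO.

NO

Order a: b = (1, 2, 3, 5, 5, 6, 7, 7, 7).
  b_1=1 ≤ 1
  b_2=2 ≤ 2
  b_3=3 ≤ 3
  b_4=5 > 4
  fails at i=4 ⇒ NO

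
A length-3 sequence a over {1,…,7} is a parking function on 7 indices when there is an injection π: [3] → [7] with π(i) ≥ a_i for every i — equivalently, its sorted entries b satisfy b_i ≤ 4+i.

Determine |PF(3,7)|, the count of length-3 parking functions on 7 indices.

|PF| = (7+1−3)·(7+1)^{3−1} = 5 · 64 = 320 (Pollak)
Check (6,3,1) → sorted (1,3,6): b_i ≤ 4+i ∀i, a PF.

320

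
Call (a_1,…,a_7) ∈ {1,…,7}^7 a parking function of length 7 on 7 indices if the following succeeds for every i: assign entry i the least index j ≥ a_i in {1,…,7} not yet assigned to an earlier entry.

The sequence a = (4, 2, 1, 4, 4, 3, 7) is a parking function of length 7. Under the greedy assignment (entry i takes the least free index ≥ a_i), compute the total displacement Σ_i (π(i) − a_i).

3

Σπ = 7·8/2 = 28 (π permutes [7]); Σa = 4+2+1+4+4+3+7 = 25; disp = 28−25 = 3.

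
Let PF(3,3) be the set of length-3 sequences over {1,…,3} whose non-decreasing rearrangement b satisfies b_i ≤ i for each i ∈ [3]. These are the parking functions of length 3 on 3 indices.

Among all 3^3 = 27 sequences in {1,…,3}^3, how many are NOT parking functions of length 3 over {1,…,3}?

|PF(3,3)| = (3−3+1)·(3+1)^(3−1) = 1·16 = 16 [KW]
One tuple (3,3,3) → sorted (3,3,3): b_1=3>1, not a PF.
So 27 − 16 = 11 fail.

11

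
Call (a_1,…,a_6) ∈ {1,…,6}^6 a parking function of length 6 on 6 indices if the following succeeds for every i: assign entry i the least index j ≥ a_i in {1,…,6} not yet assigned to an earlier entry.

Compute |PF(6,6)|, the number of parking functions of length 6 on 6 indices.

|PF(6,6)| = (6+1−6)·(6+1)^{6−1} = 1·16807 = 16807
E.g. (4,4,1,6,2,2) → sorted (1,2,2,4,4,6): b_i ≤ i ∀i, a PF.

16807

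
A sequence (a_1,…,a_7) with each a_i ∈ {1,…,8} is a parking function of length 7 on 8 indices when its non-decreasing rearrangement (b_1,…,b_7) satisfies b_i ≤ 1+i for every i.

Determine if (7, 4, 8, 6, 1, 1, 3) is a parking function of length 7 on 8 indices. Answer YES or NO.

YES

Sorted: b = (1, 1, 3, 4, 6, 7, 8).
  b_1=1 ≤ 2
  b_2=1 ≤ 3
  b_3=3 ≤ 4
  b_4=4 ≤ 5
  b_5=6 ≤ 6
  b_6=7 ≤ 7
  b_7=8 ≤ 8
All bounds hold ⇒ YES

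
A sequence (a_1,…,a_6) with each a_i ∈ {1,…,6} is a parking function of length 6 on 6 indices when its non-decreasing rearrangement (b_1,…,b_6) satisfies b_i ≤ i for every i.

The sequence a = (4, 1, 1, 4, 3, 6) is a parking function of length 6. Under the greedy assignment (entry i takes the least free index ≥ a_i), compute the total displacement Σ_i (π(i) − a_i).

2

Σπ = 6·7/2 = 21 (π permutes [6]); Σa = 4+1+1+4+3+6 = 19; disp = 21−19 = 2.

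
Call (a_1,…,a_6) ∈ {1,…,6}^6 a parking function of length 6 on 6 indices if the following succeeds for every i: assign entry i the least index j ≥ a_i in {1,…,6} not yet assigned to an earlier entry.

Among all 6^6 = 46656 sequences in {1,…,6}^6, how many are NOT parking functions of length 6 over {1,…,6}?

|PF| = 1·7^5 = 1 · 16807 = 16807 [KW]
One tuple (6,2,6,6,4,3) → sorted (2,3,4,6,6,6): b_1=2>1, not a PF.
6^6 − 16807 = 46656 − 16807 = 29849

29849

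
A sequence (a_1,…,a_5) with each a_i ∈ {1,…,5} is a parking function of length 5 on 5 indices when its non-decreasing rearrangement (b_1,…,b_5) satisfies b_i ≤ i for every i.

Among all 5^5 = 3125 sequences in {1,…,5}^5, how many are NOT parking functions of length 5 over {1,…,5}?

1829

Count = (5+1−5)·(5+1)^{5−1} = 1×1296 = 1296 (Pollak)
Check (2,5,4,5,5) → sorted (2,4,5,5,5): b_1=2>1, not a PF.
Total 3125; non-PF = 3125−1296 = 1829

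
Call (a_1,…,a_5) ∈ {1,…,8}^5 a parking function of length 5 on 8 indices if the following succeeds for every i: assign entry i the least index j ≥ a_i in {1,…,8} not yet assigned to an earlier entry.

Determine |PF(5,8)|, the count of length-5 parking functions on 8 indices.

26244

Count = 4·9^4 = 4 · 6561 = 26244 (Konheim–Weiss)
One tuple (4,6,2,1,2) → sorted (1,2,2,4,6): b_i ≤ 3+i ∀i, a PF.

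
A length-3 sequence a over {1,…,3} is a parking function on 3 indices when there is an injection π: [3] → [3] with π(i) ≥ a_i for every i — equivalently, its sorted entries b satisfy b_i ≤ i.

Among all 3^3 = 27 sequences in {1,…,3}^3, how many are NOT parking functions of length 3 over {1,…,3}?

|PF| = (3−3+1)·(3+1)^(3−1) = 1 · 16 = 16 (Pollak)
E.g. (3,2,3) → sorted (2,3,3): b_1=2>1, not a PF.
Total 27; non-PF = 27−16 = 11

11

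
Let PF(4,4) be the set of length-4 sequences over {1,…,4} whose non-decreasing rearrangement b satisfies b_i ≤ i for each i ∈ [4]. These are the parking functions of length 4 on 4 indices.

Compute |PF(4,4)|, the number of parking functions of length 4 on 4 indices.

125

Count = 1·5^3 = 1×125 = 125 (Pollak)
Example (1,1,3,1) → sorted (1,1,1,3): b_i ≤ i ∀i, a PF.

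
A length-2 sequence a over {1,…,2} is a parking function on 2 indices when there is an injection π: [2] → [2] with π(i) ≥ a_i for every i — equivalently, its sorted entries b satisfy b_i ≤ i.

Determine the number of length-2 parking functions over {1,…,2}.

|PF| = (2−2+1)·(2+1)^(2−1) = 1 · 3 = 3
One tuple (2,1) → sorted (1,2): b_i ≤ i ∀i, a PF.

3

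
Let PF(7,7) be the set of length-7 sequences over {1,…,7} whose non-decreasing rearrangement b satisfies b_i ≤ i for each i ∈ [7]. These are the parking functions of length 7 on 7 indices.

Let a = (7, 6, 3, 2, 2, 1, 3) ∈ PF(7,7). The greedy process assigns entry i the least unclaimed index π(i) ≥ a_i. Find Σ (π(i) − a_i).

4

Σπ(i) = 1+…+7 = 28; Σa = 7+6+3+2+2+1+3 = 24; disp = 28−24 = 4.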